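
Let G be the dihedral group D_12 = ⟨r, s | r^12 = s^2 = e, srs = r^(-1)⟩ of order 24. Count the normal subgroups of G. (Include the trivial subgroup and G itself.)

G has 34 subgroups. Checking conjugation-invariance by order — order 1: 1/1 normal; order 2: 1/13 normal; order 3: 1/1 normal; order 4: 1/7 normal; order 6: 1/5 normal; order 8: 0/3 normal; order 12: 3/3 normal; order 24: 1/1 normal.
Total normal subgroups: 9.

9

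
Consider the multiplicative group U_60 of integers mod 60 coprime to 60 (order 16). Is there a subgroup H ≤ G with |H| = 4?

Yes

4 | 16. A subgroup of order 4 is {1, 11, 19, 29}.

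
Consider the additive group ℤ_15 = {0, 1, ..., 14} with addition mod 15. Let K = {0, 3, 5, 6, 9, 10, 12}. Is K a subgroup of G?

No

|K| = 7 does not divide |G| = 15, so by Lagrange K is not a subgroup.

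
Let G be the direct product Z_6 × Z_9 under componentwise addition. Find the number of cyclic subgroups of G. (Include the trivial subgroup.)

16

Group the elements of G by the cyclic subgroup they generate; each cyclic subgroup of order d accounts for φ(d) elements.
Cyclic subgroups by order — order 1: 1; order 2: 1; order 3: 4; order 6: 4; order 9: 3; order 18: 3.
Total: 16.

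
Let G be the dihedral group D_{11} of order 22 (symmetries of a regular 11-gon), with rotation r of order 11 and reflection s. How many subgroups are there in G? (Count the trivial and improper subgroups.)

|G| = 22, so by Lagrange every subgroup order divides 22. Divisors: 1, 2, 11, 22.
Subgroups by order — order 1: 1; order 2: 11; order 11: 1; order 22: 1.
Total: 1 + 11 + 1 + 1 = 14.

14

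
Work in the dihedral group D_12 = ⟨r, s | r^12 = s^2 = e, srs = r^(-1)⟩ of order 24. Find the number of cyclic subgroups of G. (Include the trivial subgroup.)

A cyclic subgroup of order d is generated by each of its φ(d) elements of order d, so the cyclic subgroups of order d number (#elements of order d)/φ(d).
Cyclic subgroups by order — order 1: 1; order 2: 13; order 3: 1; order 4: 1; order 6: 1; order 12: 1.
Total: 18.

18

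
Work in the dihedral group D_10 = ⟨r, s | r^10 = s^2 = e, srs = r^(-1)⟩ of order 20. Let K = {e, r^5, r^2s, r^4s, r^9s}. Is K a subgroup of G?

Closure fails: r^5 · r^2s = r^7s ∉ K. So K is not a subgroup.

No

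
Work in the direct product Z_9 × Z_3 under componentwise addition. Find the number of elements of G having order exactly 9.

18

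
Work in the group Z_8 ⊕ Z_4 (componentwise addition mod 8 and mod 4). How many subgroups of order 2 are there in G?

3

|G| = 32 and 2 | 32, so subgroups of order 2 are possible by Lagrange.
The subgroups of order 2 are: {(0,0), (0,2)}; {(0,0), (4,0)}; {(0,0), (4,2)}.
So G has 3 subgroups of order 2.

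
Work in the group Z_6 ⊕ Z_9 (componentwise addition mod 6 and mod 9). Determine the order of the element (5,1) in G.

The order of (5,1) in Z_6 × Z_9 is lcm(ord(5) in Z_6, ord(1) in Z_9).
ord(5) = 6 and ord(1) = 9, so |⟨(5,1)⟩| = lcm(6, 9) = 18.

18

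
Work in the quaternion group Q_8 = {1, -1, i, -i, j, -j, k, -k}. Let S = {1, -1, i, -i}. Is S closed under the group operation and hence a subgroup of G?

Yes

|S| = 4 divides |G| = 8, consistent with Lagrange.
S contains the identity, every element's inverse is in S, and S is closed under ·: it is a subgroup.
In fact S = ⟨-i⟩.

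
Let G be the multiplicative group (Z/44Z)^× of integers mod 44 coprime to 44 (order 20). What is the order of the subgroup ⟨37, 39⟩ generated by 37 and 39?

|⟨37⟩| = 5 and |⟨39⟩| = 10, so |H| is a multiple of lcm(5, 10) = 10 and divides |G| = 20.
Closing under the operation: H = {1, 5, 7, 9, 19, 25, 35, 37, 39, 43}, so |H| = 10.

10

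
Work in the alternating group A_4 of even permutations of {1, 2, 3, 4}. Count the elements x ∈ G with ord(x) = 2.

The elements of order 2 are: (1 2)(3 4), (1 3)(2 4), (1 4)(2 3).
That's 3.

3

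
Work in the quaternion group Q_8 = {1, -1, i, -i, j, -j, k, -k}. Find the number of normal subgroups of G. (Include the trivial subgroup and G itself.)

6

G has 6 subgroups. Checking conjugation-invariance by order — order 1: 1/1 normal; order 2: 1/1 normal; order 4: 3/3 normal; order 8: 1/1 normal.
Total normal subgroups: 6.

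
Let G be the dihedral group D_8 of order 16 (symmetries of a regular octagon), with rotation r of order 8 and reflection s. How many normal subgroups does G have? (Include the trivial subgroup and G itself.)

G has 19 subgroups. Checking conjugation-invariance by order — order 1: 1/1 normal; order 2: 1/9 normal; order 4: 1/5 normal; order 8: 3/3 normal; order 16: 1/1 normal.
Total normal subgroups: 7.

7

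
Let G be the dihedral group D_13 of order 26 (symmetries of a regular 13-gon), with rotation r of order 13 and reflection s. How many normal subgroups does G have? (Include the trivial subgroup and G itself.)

G has 16 subgroups. Checking conjugation-invariance by order — order 1: 1/1 normal; order 2: 0/13 normal; order 13: 1/1 normal; order 26: 1/1 normal.
Total normal subgroups: 3.

3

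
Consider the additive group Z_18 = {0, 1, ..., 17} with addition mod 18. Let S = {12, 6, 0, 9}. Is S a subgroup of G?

|S| = 4 does not divide |G| = 18, so by Lagrange S is not a subgroup.

No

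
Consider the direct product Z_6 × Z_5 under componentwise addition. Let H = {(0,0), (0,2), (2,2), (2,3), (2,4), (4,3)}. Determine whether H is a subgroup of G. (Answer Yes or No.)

No

(2,3) ∈ H but its inverse (4,2) ∉ H, so H is not a subgroup.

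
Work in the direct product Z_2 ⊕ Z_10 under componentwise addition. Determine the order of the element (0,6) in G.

The order of (0,6) in Z_2 × Z_10 is lcm(ord(0) in Z_2, ord(6) in Z_10).
ord(0) = 1 and ord(6) = 5, so |⟨(0,6)⟩| = lcm(1, 5) = 5.

5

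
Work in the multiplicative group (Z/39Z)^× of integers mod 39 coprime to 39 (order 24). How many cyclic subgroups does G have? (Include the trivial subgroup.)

Each element a generates a cyclic subgroup ⟨a⟩; distinct elements may generate the same one (a cyclic group of order d has φ(d) generators).
Cyclic subgroups by order — order 1: 1; order 2: 3; order 3: 1; order 4: 2; order 6: 3; order 12: 2.
Total: 12.

12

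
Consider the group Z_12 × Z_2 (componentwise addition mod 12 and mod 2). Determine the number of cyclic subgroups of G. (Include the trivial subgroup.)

A cyclic subgroup of order d is generated by each of its φ(d) elements of order d, so the cyclic subgroups of order d number (#elements of order d)/φ(d).
Cyclic subgroups by order — order 1: 1; order 2: 3; order 3: 1; order 4: 2; order 6: 3; order 12: 2.
Total: 12.

12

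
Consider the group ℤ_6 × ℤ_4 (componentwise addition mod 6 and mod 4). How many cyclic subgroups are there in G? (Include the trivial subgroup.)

A cyclic subgroup of order d is generated by each of its φ(d) elements of order d, so the cyclic subgroups of order d number (#elements of order d)/φ(d).
Cyclic subgroups by order — order 1: 1; order 2: 3; order 3: 1; order 4: 2; order 6: 3; order 12: 2.
Total: 12.

12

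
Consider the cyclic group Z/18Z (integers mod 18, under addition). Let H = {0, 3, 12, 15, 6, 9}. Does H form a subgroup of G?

Yes

|H| = 6 divides |G| = 18, consistent with Lagrange.
H contains the identity, every element's inverse is in H, and H is closed under +: it is a subgroup.
In fact H = ⟨3⟩.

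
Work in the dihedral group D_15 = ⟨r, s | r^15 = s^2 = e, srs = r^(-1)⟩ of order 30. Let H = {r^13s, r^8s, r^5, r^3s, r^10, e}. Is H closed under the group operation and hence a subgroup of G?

Yes

|H| = 6 divides |G| = 30, consistent with Lagrange.
H contains the identity, every element's inverse is in H, and H is closed under ·: it is a subgroup.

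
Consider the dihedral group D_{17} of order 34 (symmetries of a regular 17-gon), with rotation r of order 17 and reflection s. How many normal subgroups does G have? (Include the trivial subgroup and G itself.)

3

G has 20 subgroups. Checking conjugation-invariance by order — order 1: 1/1 normal; order 2: 0/17 normal; order 17: 1/1 normal; order 34: 1/1 normal.
Total normal subgroups: 3.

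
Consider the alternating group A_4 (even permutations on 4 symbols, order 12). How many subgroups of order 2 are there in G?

|G| = 12 and 2 | 12, so subgroups of order 2 are possible by Lagrange.
The subgroups of order 2 are: {e, (1 2)(3 4)}; {e, (1 3)(2 4)}; {e, (1 4)(2 3)}.
So G has 3 subgroups of order 2.

3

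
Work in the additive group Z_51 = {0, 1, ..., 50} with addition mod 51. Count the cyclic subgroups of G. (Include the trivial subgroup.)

4

Group the elements of G by the cyclic subgroup they generate; each cyclic subgroup of order d accounts for φ(d) elements.
Cyclic subgroups by order — order 1: 1; order 3: 1; order 17: 1; order 51: 1.
Total: 4.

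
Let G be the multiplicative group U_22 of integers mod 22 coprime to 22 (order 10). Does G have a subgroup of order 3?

No

3 does not divide |G| = 10, so by Lagrange no subgroup of order 3 exists.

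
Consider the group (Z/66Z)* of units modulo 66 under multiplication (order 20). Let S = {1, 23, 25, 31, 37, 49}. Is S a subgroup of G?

No

|S| = 6 does not divide |G| = 20, so by Lagrange S is not a subgroup.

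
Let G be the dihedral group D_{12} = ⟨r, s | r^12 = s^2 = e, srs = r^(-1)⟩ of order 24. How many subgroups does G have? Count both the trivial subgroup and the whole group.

34

|G| = 24, so by Lagrange every subgroup order divides 24. Divisors: 1, 2, 3, 4, 6, 8, 12, 24.
Subgroups by order — order 1: 1; order 2: 13; order 3: 1; order 4: 7; order 6: 5; order 8: 3; order 12: 3; order 24: 1.
Total: 1 + 13 + 1 + 7 + 5 + 3 + 3 + 1 = 34.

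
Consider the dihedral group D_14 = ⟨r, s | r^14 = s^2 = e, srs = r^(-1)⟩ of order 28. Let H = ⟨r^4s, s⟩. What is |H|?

14

|⟨r^4s⟩| = 2 and |⟨s⟩| = 2, so |H| is a multiple of lcm(2, 2) = 2 and divides |G| = 28.
Closing under the operation: H = {e, r^2, r^4, r^6, r^8, r^10, r^12, s, r^2s, r^4s, r^6s, r^8s, r^10s, r^12s}, so |H| = 14.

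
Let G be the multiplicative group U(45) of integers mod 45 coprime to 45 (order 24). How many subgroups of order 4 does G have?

|G| = 24 and 4 | 24, so subgroups of order 4 are possible by Lagrange.
The subgroups of order 4 are: {1, 8, 17, 19}; {1, 19, 26, 44}; {1, 19, 28, 37}.
So G has 3 subgroups of order 4.

3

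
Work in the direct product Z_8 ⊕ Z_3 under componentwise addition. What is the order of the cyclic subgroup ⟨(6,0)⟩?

The order of (6,0) in Z_8 × Z_3 is lcm(ord(6) in Z_8, ord(0) in Z_3).
ord(6) = 4 and ord(0) = 1, so |⟨(6,0)⟩| = lcm(4, 1) = 4.

4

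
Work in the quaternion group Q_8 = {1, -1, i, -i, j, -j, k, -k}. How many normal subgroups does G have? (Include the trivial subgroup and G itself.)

G has 6 subgroups. Checking conjugation-invariance by order — order 1: 1/1 normal; order 2: 1/1 normal; order 4: 3/3 normal; order 8: 1/1 normal.
Total normal subgroups: 6.

6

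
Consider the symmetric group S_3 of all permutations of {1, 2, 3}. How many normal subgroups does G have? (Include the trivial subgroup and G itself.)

3

G has 6 subgroups. Checking conjugation-invariance by order — order 1: 1/1 normal; order 2: 0/3 normal; order 3: 1/1 normal; order 6: 1/1 normal.
Total normal subgroups: 3.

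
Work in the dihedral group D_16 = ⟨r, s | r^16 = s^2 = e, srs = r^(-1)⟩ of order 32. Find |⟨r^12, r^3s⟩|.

8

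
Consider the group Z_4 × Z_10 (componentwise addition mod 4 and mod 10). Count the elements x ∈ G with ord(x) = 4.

An element (a,b) has order lcm(ord(a), ord(b)); count pairs with lcm equal to 4.
Enumerating gives 4 such elements.

4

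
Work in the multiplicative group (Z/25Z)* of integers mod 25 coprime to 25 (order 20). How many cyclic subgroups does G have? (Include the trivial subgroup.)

Group the elements of G by the cyclic subgroup they generate; each cyclic subgroup of order d accounts for φ(d) elements.
Cyclic subgroups by order — order 1: 1; order 2: 1; order 4: 1; order 5: 1; order 10: 1; order 20: 1.
Total: 6.

6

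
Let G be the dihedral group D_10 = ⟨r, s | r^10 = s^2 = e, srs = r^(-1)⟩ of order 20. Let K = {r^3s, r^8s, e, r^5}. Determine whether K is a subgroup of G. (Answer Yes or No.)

|K| = 4 divides |G| = 20, consistent with Lagrange.
K contains the identity, every element's inverse is in K, and K is closed under ·: it is a subgroup.

Yes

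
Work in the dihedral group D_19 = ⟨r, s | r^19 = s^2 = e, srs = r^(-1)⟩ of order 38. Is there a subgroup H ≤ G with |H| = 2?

Yes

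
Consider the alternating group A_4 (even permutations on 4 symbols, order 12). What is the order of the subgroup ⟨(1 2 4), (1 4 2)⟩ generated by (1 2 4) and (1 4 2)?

3

|⟨(1 2 4)⟩| = 3 and |⟨(1 4 2)⟩| = 3, so |H| is a multiple of lcm(3, 3) = 3 and divides |G| = 12.
Closing under the operation: H = {e, (1 2 4), (1 4 2)}, so |H| = 3.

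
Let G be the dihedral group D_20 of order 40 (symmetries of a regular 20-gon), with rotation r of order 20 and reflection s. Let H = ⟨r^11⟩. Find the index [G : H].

|⟨r^11⟩| = 20 and |G| = 40.
By Lagrange, [G : H] = |G|/|H| = 40/20 = 2.

2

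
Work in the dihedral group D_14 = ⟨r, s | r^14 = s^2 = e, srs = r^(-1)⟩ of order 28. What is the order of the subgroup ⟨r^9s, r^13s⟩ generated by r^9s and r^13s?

14

|⟨r^9s⟩| = 2 and |⟨r^13s⟩| = 2, so |H| is a multiple of lcm(2, 2) = 2 and divides |G| = 28.
Closing under the operation: H = {e, r^2, r^4, r^6, r^8, r^10, r^12, rs, r^3s, r^5s, r^7s, r^9s, r^11s, r^13s}, so |H| = 14.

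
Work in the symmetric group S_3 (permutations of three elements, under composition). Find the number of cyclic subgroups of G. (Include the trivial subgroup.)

5

A cyclic subgroup of order d is generated by each of its φ(d) elements of order d, so the cyclic subgroups of order d number (#elements of order d)/φ(d).
Cyclic subgroups by order — order 1: 1; order 2: 3; order 3: 1.
Total: 5.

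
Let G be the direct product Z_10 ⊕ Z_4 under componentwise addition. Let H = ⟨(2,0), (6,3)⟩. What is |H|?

20

|⟨(2,0)⟩| = 5 and |⟨(6,3)⟩| = 20, so |H| is a multiple of lcm(5, 20) = 20 and divides |G| = 40.
Closing under the operation: H = {(0,0), (0,1), (0,2), (0,3), (2,0), (2,1), (2,2), (2,3), (4,0), (4,1), (4,2), (4,3), (6,0), (6,1), (6,2), (6,3), (8,0), (8,1), (8,2), (8,3)}, so |H| = 20.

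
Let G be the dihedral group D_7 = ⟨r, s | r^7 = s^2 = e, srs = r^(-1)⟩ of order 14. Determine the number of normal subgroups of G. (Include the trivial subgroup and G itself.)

G has 10 subgroups. Checking conjugation-invariance by order — order 1: 1/1 normal; order 2: 0/7 normal; order 7: 1/1 normal; order 14: 1/1 normal.
Total normal subgroups: 3.

3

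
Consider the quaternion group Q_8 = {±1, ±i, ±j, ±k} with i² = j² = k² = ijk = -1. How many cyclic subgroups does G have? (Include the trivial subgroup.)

5

Group the elements of G by the cyclic subgroup they generate; each cyclic subgroup of order d accounts for φ(d) elements.
Cyclic subgroups by order — order 1: 1; order 2: 1; order 4: 3.
Total: 5.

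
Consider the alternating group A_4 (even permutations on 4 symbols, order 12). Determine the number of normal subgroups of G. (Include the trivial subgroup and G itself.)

3

G has 10 subgroups. Checking conjugation-invariance by order — order 1: 1/1 normal; order 2: 0/3 normal; order 3: 0/4 normal; order 4: 1/1 normal; order 12: 1/1 normal.
Total normal subgroups: 3.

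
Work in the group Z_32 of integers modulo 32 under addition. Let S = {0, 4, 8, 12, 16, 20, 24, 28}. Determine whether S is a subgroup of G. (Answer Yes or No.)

Yes

|S| = 8 divides |G| = 32, consistent with Lagrange.
S contains the identity, every element's inverse is in S, and S is closed under +: it is a subgroup.
In fact S = ⟨4⟩.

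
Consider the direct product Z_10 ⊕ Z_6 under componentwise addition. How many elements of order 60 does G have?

0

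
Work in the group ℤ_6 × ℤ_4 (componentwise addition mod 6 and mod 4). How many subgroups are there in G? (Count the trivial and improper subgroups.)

|G| = 24, so by Lagrange every subgroup order divides 24. Divisors: 1, 2, 3, 4, 6, 8, 12, 24.
Subgroups by order — order 1: 1; order 2: 3; order 3: 1; order 4: 3; order 6: 3; order 8: 1; order 12: 3; order 24: 1.
Total: 1 + 3 + 1 + 3 + 3 + 1 + 3 + 1 = 16.

16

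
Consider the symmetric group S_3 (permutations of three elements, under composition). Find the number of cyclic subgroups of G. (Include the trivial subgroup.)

A cyclic subgroup of order d is generated by each of its φ(d) elements of order d, so the cyclic subgroups of order d number (#elements of order d)/φ(d).
Cyclic subgroups by order — order 1: 1; order 2: 3; order 3: 1.
Total: 5.

5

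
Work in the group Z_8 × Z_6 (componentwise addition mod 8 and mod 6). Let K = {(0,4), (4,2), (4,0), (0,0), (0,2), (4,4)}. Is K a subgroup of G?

Yes

|K| = 6 divides |G| = 48, consistent with Lagrange.
K contains the identity, every element's inverse is in K, and K is closed under +: it is a subgroup.
In fact K = ⟨(4,4)⟩.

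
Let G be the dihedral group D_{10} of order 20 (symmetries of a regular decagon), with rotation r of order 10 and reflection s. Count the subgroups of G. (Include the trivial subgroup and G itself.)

22

|G| = 20, so by Lagrange every subgroup order divides 20. Divisors: 1, 2, 4, 5, 10, 20.
Subgroups by order — order 1: 1; order 2: 11; order 4: 5; order 5: 1; order 10: 3; order 20: 1.
Total: 1 + 11 + 5 + 1 + 3 + 1 = 22.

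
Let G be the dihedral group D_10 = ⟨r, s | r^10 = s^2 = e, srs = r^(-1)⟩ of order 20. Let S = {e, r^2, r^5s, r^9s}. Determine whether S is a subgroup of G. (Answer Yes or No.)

No

r^2 ∈ S but its inverse r^8 ∉ S, so S is not a subgroup.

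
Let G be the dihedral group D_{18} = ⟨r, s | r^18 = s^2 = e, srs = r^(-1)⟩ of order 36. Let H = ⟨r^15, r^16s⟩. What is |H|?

|⟨r^15⟩| = 6 and |⟨r^16s⟩| = 2, so |H| is a multiple of lcm(6, 2) = 6 and divides |G| = 36.
Closing under the operation: H = {e, r^3, r^6, r^9, r^12, r^15, rs, r^4s, r^7s, r^10s, r^13s, r^16s}, so |H| = 12.

12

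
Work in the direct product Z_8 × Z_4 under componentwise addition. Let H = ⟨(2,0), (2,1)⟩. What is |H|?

|⟨(2,0)⟩| = 4 and |⟨(2,1)⟩| = 4, so |H| is a multiple of lcm(4, 4) = 4 and divides |G| = 32.
Closing under the operation: H = {(0,0), (0,1), (0,2), (0,3), (2,0), (2,1), (2,2), (2,3), (4,0), (4,1), (4,2), (4,3), (6,0), (6,1), (6,2), (6,3)}, so |H| = 16.

16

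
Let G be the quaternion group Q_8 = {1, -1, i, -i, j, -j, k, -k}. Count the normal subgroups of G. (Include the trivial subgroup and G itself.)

G has 6 subgroups. Checking conjugation-invariance by order — order 1: 1/1 normal; order 2: 1/1 normal; order 4: 3/3 normal; order 8: 1/1 normal.
Total normal subgroups: 6.

6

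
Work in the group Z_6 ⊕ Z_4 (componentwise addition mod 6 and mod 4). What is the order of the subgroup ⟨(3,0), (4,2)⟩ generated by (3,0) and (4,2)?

12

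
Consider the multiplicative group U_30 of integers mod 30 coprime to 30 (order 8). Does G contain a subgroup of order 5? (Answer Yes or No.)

No

5 does not divide |G| = 8, so by Lagrange no subgroup of order 5 exists.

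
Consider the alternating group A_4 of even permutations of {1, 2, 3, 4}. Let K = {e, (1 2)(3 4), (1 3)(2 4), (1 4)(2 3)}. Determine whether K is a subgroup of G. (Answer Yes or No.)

Yes

|K| = 4 divides |G| = 12, consistent with Lagrange.
K contains the identity, every element's inverse is in K, and K is closed under ∘: it is a subgroup.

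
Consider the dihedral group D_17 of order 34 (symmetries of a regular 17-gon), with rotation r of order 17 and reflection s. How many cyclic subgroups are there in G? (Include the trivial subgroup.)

19

Group the elements of G by the cyclic subgroup they generate; each cyclic subgroup of order d accounts for φ(d) elements.
Cyclic subgroups by order — order 1: 1; order 2: 17; order 17: 1.
Total: 19.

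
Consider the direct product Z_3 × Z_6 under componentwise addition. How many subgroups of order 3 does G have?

4

|G| = 18 and 3 | 18, so subgroups of order 3 are possible by Lagrange.
The subgroups of order 3 are: {(0,0), (0,2), (0,4)}; {(0,0), (1,0), (2,0)}; {(0,0), (1,2), (2,4)}; {(0,0), (1,4), (2,2)}.
So G has 4 subgroups of order 3.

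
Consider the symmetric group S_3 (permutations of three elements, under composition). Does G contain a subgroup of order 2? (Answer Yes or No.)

2 | 6. A subgroup of order 2 is {e, (1 2)}.

Yes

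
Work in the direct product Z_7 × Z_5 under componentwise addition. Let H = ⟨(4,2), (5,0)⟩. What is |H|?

|⟨(4,2)⟩| = 35 and |⟨(5,0)⟩| = 7, so |H| is a multiple of lcm(35, 7) = 35 and divides |G| = 35.
Closing {(4,2), (5,0)} under the group operation gives all of G, so |H| = 35.

35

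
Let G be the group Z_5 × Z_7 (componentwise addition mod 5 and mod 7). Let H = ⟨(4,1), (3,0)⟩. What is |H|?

35

|⟨(4,1)⟩| = 35 and |⟨(3,0)⟩| = 5, so |H| is a multiple of lcm(35, 5) = 35 and divides |G| = 35.
Closing {(4,1), (3,0)} under the group operation gives all of G, so |H| = 35.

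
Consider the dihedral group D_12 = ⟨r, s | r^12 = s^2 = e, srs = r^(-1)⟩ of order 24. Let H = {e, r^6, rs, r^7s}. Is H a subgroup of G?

Yes

|H| = 4 divides |G| = 24, consistent with Lagrange.
H contains the identity, every element's inverse is in H, and H is closed under ·: it is a subgroup.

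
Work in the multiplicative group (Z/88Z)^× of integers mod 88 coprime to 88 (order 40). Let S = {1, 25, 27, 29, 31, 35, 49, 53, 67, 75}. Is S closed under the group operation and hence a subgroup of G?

35 ∈ S but its inverse 83 ∉ S, so S is not a subgroup.

No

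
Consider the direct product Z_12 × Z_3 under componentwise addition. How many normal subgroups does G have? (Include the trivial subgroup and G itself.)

18

G is abelian, so every subgroup is normal.
G has 18 subgroups in total, hence 18 normal subgroups.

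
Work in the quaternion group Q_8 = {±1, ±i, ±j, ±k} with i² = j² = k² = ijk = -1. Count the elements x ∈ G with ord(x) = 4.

The elements of order 4 are: i, -i, j, -j, k, -k.
That's 6.

6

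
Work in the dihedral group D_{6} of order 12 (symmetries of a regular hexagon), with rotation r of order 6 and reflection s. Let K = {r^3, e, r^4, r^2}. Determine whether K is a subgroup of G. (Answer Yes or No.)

No

Closure fails: r^4 · r^3 = r ∉ K. So K is not a subgroup.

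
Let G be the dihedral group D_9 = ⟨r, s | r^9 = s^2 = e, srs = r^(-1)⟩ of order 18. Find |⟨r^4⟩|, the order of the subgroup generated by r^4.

9

Computing powers of r^4: the smallest k with (r^4)^k = e is k = 9.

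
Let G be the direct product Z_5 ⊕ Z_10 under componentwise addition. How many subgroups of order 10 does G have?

6

|G| = 50 and 10 | 50, so subgroups of order 10 are possible by Lagrange.
The subgroups of order 10 are: {(0,0), (0,1), (0,2), (0,3), (0,4), (0,5), (0,6), (0,7), (0,8), (0,9)}; {(0,0), (0,5), (1,0), (1,5), (2,0), (2,5), (3,0), (3,5), (4,0), (4,5)}; {(0,0), (0,5), (1,1), (1,6), (2,2), (2,7), (3,3), (3,8), (4,4), (4,9)}; {(0,0), (0,5), (1,2), (1,7), (2,4), (2,9), (3,1), (3,6), (4,3), (4,8)}; … (6 in all).
So G has 6 subgroups of order 10.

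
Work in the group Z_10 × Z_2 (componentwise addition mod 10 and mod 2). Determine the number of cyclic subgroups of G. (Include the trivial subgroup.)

A cyclic subgroup of order d is generated by each of its φ(d) elements of order d, so the cyclic subgroups of order d number (#elements of order d)/φ(d).
Cyclic subgroups by order — order 1: 1; order 2: 3; order 5: 1; order 10: 3.
Total: 8.

8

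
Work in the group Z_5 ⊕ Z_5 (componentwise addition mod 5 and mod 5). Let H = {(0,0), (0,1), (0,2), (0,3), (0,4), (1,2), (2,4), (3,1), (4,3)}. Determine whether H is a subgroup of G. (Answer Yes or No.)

No

|H| = 9 does not divide |G| = 25, so by Lagrange H is not a subgroup.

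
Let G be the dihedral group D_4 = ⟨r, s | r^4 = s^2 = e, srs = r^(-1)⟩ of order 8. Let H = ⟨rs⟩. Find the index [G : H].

|⟨rs⟩| = 2 and |G| = 8.
By Lagrange, [G : H] = |G|/|H| = 8/2 = 4.

4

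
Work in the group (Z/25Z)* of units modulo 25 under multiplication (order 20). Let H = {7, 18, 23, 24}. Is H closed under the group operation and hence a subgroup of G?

No

The identity 1 ∉ H, so H is not a subgroup.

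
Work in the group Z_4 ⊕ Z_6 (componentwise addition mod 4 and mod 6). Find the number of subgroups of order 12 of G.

3

|G| = 24 and 12 | 24, so subgroups of order 12 are possible by Lagrange.
The subgroups of order 12 are: {(0,0), (0,1), (0,2), (0,3), (0,4), (0,5), (2,0), (2,1), (2,2), (2,3), (2,4), (2,5)}; {(0,0), (0,2), (0,4), (1,0), (1,2), (1,4), (2,0), (2,2), (2,4), (3,0), (3,2), (3,4)}; {(0,0), (0,2), (0,4), (1,1), (1,3), (1,5), (2,0), (2,2), (2,4), (3,1), (3,3), (3,5)}.
So G has 3 subgroups of order 12.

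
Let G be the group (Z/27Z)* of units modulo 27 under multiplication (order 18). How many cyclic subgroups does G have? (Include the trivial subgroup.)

6

Group the elements of G by the cyclic subgroup they generate; each cyclic subgroup of order d accounts for φ(d) elements.
Cyclic subgroups by order — order 1: 1; order 2: 1; order 3: 1; order 6: 1; order 9: 1; order 18: 1.
Total: 6.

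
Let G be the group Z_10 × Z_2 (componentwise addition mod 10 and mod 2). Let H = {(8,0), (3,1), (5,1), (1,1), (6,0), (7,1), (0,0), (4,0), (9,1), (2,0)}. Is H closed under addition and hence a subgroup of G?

|H| = 10 divides |G| = 20, consistent with Lagrange.
H contains the identity, every element's inverse is in H, and H is closed under +: it is a subgroup.
In fact H = ⟨(7,1)⟩.

Yes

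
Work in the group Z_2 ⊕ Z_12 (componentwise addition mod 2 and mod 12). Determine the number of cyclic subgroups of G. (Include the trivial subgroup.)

Each element a generates a cyclic subgroup ⟨a⟩; distinct elements may generate the same one (a cyclic group of order d has φ(d) generators).
Cyclic subgroups by order — order 1: 1; order 2: 3; order 3: 1; order 4: 2; order 6: 3; order 12: 2.
Total: 12.

12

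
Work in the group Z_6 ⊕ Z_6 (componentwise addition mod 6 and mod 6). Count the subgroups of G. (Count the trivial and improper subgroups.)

|G| = 36, so by Lagrange every subgroup order divides 36. Divisors: 1, 2, 3, 4, 6, 9, 12, 18, 36.
Subgroups by order — order 1: 1; order 2: 3; order 3: 4; order 4: 1; order 6: 12; order 9: 1; order 12: 4; order 18: 3; order 36: 1.
Total: 1 + 3 + 4 + 1 + 12 + 1 + 4 + 3 + 1 = 30.

30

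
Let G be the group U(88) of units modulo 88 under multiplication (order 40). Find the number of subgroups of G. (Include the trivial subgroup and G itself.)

32

|G| = 40, so by Lagrange every subgroup order divides 40. Divisors: 1, 2, 4, 5, 8, 10, 20, 40.
Subgroups by order — order 1: 1; order 2: 7; order 4: 7; order 5: 1; order 8: 1; order 10: 7; order 20: 7; order 40: 1.
Total: 1 + 7 + 7 + 1 + 1 + 7 + 7 + 1 = 32.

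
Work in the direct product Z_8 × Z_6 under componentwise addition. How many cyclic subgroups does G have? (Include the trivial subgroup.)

16

Each element a generates a cyclic subgroup ⟨a⟩; distinct elements may generate the same one (a cyclic group of order d has φ(d) generators).
Cyclic subgroups by order — order 1: 1; order 2: 3; order 3: 1; order 4: 2; order 6: 3; order 8: 2; order 12: 2; order 24: 2.
Total: 16.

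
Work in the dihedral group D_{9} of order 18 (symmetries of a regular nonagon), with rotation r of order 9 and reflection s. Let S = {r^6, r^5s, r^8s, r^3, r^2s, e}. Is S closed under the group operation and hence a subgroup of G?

Yes

|S| = 6 divides |G| = 18, consistent with Lagrange.
S contains the identity, every element's inverse is in S, and S is closed under ·: it is a subgroup.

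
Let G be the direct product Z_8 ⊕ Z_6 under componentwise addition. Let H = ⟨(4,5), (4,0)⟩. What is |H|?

12

|⟨(4,5)⟩| = 6 and |⟨(4,0)⟩| = 2, so |H| is a multiple of lcm(6, 2) = 6 and divides |G| = 48.
Closing under the operation: H = {(0,0), (0,1), (0,2), (0,3), (0,4), (0,5), (4,0), (4,1), (4,2), (4,3), (4,4), (4,5)}, so |H| = 12.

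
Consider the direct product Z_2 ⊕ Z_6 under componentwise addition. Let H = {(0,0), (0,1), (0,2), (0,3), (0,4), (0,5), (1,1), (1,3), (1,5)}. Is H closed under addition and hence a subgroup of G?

|H| = 9 does not divide |G| = 12, so by Lagrange H is not a subgroup.

No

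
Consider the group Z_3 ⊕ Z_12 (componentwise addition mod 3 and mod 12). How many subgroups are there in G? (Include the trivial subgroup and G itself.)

|G| = 36, so by Lagrange every subgroup order divides 36. Divisors: 1, 2, 3, 4, 6, 9, 12, 18, 36.
Subgroups by order — order 1: 1; order 2: 1; order 3: 4; order 4: 1; order 6: 4; order 9: 1; order 12: 4; order 18: 1; order 36: 1.
Total: 1 + 1 + 4 + 1 + 4 + 1 + 4 + 1 + 1 = 18.

18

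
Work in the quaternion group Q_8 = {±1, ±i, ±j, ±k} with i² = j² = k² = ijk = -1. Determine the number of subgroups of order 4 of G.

|G| = 8 and 4 | 8, so subgroups of order 4 are possible by Lagrange.
The subgroups of order 4 are: {1, -1, i, -i}; {1, -1, j, -j}; {1, -1, k, -k}.
So G has 3 subgroups of order 4.

3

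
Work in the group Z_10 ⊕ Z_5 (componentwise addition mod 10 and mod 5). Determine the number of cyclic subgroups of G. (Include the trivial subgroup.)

14

Each element a generates a cyclic subgroup ⟨a⟩; distinct elements may generate the same one (a cyclic group of order d has φ(d) generators).
Cyclic subgroups by order — order 1: 1; order 2: 1; order 5: 6; order 10: 6.
Total: 14.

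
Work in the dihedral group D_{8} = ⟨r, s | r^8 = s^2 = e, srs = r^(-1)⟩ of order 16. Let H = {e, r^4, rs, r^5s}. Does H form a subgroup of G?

|H| = 4 divides |G| = 16, consistent with Lagrange.
H contains the identity, every element's inverse is in H, and H is closed under ·: it is a subgroup.

Yes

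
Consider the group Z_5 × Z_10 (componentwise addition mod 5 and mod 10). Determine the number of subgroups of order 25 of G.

1

|G| = 50 and 25 | 50, so subgroups of order 25 are possible by Lagrange.
The subgroups of order 25 are: {(0,0), (0,2), (0,4), (0,6), (0,8), (1,0), (1,2), (1,4), (1,6), (1,8), (2,0), (2,2), (2,4), (2,6), (2,8), (3,0), (3,2), (3,4), (3,6), (3,8), (4,0), (4,2), (4,4), (4,6), (4,8)}.
So G has 1 subgroup of order 25.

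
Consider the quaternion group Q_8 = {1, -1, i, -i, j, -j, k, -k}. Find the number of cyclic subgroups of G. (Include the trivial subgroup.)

Each element a generates a cyclic subgroup ⟨a⟩; distinct elements may generate the same one (a cyclic group of order d has φ(d) generators).
Cyclic subgroups by order — order 1: 1; order 2: 1; order 4: 3.
Total: 5.

5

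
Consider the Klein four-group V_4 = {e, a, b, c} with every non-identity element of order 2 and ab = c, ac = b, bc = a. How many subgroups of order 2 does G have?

3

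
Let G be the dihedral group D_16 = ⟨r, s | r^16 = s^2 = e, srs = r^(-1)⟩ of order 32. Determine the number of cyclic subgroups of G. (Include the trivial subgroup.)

21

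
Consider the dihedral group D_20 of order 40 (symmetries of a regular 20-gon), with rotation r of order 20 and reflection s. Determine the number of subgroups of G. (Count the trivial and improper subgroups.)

48

|G| = 40, so by Lagrange every subgroup order divides 40. Divisors: 1, 2, 4, 5, 8, 10, 20, 40.
Subgroups by order — order 1: 1; order 2: 21; order 4: 11; order 5: 1; order 8: 5; order 10: 5; order 20: 3; order 40: 1.
Total: 1 + 21 + 11 + 1 + 5 + 5 + 3 + 1 = 48.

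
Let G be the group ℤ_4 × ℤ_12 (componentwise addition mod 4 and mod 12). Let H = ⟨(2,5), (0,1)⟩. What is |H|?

24

|⟨(2,5)⟩| = 12 and |⟨(0,1)⟩| = 12, so |H| is a multiple of lcm(12, 12) = 12 and divides |G| = 48.
Closing under the operation: H = {(0,0), (0,1), (0,2), (0,3), (0,4), (0,5), (0,6), (0,7), (0,8), (0,9), (0,10), (0,11), (2,0), (2,1), (2,2), (2,3), (2,4), (2,5), (2,6), (2,7), (2,8), (2,9), (2,10), (2,11)}, so |H| = 24.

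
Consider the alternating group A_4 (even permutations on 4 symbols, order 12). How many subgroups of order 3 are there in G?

4

|G| = 12 and 3 | 12, so subgroups of order 3 are possible by Lagrange.
The subgroups of order 3 are: {e, (1 2 3), (1 3 2)}; {e, (1 2 4), (1 4 2)}; {e, (1 3 4), (1 4 3)}; {e, (2 3 4), (2 4 3)}.
So G has 4 subgroups of order 3.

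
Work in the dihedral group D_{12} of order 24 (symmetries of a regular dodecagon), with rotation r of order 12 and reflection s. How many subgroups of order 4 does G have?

|G| = 24 and 4 | 24, so subgroups of order 4 are possible by Lagrange.
The subgroups of order 4 are: {e, r^6, r^4s, r^10s}; {e, r^6, r^5s, r^11s}; {e, r^6, r^2s, r^8s}; {e, r^3, r^6, r^9}; … (7 in all).
So G has 7 subgroups of order 4.

7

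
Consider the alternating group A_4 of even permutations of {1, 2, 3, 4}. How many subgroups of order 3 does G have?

4

|G| = 12 and 3 | 12, so subgroups of order 3 are possible by Lagrange.
The subgroups of order 3 are: {e, (1 2 3), (1 3 2)}; {e, (1 2 4), (1 4 2)}; {e, (1 3 4), (1 4 3)}; {e, (2 3 4), (2 4 3)}.
So G has 4 subgroups of order 3.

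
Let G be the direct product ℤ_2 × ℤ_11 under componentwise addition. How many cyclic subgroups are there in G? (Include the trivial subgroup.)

4

A cyclic subgroup of order d is generated by each of its φ(d) elements of order d, so the cyclic subgroups of order d number (#elements of order d)/φ(d).
Cyclic subgroups by order — order 1: 1; order 2: 1; order 11: 1; order 22: 1.
Total: 4.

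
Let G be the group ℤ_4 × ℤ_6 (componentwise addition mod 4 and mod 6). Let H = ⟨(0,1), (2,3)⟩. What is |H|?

12

|⟨(0,1)⟩| = 6 and |⟨(2,3)⟩| = 2, so |H| is a multiple of lcm(6, 2) = 6 and divides |G| = 24.
Closing under the operation: H = {(0,0), (0,1), (0,2), (0,3), (0,4), (0,5), (2,0), (2,1), (2,2), (2,3), (2,4), (2,5)}, so |H| = 12.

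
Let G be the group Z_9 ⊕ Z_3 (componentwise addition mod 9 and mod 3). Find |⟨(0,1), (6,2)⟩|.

9

|⟨(0,1)⟩| = 3 and |⟨(6,2)⟩| = 3, so |H| is a multiple of lcm(3, 3) = 3 and divides |G| = 27.
Closing under the operation: H = {(0,0), (0,1), (0,2), (3,0), (3,1), (3,2), (6,0), (6,1), (6,2)}, so |H| = 9.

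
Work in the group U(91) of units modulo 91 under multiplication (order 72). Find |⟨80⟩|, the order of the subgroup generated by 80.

Compute successive powers of 80 mod 91: 80, 30, 34, 81, 19, 64, 24, 9, …; 80^12 ≡ 1 (mod 91).
So |⟨80⟩| = 12.

12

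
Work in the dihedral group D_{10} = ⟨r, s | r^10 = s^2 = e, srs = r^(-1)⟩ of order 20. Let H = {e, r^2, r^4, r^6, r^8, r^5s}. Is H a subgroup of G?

No

|H| = 6 does not divide |G| = 20, so by Lagrange H is not a subgroup.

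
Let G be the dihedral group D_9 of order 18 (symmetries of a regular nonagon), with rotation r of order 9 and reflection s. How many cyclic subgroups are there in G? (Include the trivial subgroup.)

12

Each element a generates a cyclic subgroup ⟨a⟩; distinct elements may generate the same one (a cyclic group of order d has φ(d) generators).
Cyclic subgroups by order — order 1: 1; order 2: 9; order 3: 1; order 9: 1.
Total: 12.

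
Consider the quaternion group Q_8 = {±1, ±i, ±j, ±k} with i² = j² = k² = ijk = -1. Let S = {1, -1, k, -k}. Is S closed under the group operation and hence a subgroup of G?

|S| = 4 divides |G| = 8, consistent with Lagrange.
S contains the identity, every element's inverse is in S, and S is closed under ·: it is a subgroup.
In fact S = ⟨-k⟩.

Yes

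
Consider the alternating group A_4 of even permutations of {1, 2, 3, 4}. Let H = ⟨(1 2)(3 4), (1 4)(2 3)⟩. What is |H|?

|⟨(1 2)(3 4)⟩| = 2 and |⟨(1 4)(2 3)⟩| = 2, so |H| is a multiple of lcm(2, 2) = 2 and divides |G| = 12.
Closing under the operation: H = {e, (1 2)(3 4), (1 3)(2 4), (1 4)(2 3)}, so |H| = 4.

4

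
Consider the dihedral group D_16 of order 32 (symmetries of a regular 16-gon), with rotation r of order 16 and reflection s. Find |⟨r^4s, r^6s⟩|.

|⟨r^4s⟩| = 2 and |⟨r^6s⟩| = 2, so |H| is a multiple of lcm(2, 2) = 2 and divides |G| = 32.
Closing under the operation: H = {e, r^2, r^4, r^6, r^8, r^10, r^12, r^14, s, r^2s, r^4s, r^6s, r^8s, r^10s, r^12s, r^14s}, so |H| = 16.

16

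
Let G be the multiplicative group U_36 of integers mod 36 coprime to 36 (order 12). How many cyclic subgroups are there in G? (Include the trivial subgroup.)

Each element a generates a cyclic subgroup ⟨a⟩; distinct elements may generate the same one (a cyclic group of order d has φ(d) generators).
Cyclic subgroups by order — order 1: 1; order 2: 3; order 3: 1; order 6: 3.
Total: 8.

8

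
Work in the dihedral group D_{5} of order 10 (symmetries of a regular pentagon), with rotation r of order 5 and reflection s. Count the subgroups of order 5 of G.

|G| = 10 and 5 | 10, so subgroups of order 5 are possible by Lagrange.
The subgroups of order 5 are: {e, r, r^2, r^3, r^4}.
So G has 1 subgroup of order 5.

1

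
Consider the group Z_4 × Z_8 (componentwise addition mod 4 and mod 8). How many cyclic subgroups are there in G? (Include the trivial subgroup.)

14

Group the elements of G by the cyclic subgroup they generate; each cyclic subgroup of order d accounts for φ(d) elements.
Cyclic subgroups by order — order 1: 1; order 2: 3; order 4: 6; order 8: 4.
Total: 14.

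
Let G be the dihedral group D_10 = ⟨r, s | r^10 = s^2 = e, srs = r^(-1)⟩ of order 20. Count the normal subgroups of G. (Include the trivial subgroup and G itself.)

7

G has 22 subgroups. Checking conjugation-invariance by order — order 1: 1/1 normal; order 2: 1/11 normal; order 4: 0/5 normal; order 5: 1/1 normal; order 10: 3/3 normal; order 20: 1/1 normal.
Total normal subgroups: 7.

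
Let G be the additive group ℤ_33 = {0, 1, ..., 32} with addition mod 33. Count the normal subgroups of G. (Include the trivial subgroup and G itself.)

4

G is abelian, so every subgroup is normal.
G has 4 subgroups in total, hence 4 normal subgroups.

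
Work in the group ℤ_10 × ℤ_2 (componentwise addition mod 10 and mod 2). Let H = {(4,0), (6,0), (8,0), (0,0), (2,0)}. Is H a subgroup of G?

|H| = 5 divides |G| = 20, consistent with Lagrange.
H contains the identity, every element's inverse is in H, and H is closed under +: it is a subgroup.
In fact H = ⟨(4,0)⟩.

Yes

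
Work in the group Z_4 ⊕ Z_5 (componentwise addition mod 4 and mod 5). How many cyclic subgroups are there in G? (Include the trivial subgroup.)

6

A cyclic subgroup of order d is generated by each of its φ(d) elements of order d, so the cyclic subgroups of order d number (#elements of order d)/φ(d).
Cyclic subgroups by order — order 1: 1; order 2: 1; order 4: 1; order 5: 1; order 10: 1; order 20: 1.
Total: 6.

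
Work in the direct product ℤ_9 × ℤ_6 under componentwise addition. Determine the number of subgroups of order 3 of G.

4

|G| = 54 and 3 | 54, so subgroups of order 3 are possible by Lagrange.
The subgroups of order 3 are: {(0,0), (0,2), (0,4)}; {(0,0), (3,0), (6,0)}; {(0,0), (3,2), (6,4)}; {(0,0), (3,4), (6,2)}.
So G has 4 subgroups of order 3.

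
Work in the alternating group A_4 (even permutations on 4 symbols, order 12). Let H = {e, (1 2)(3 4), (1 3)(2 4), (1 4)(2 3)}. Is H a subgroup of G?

|H| = 4 divides |G| = 12, consistent with Lagrange.
H contains the identity, every element's inverse is in H, and H is closed under ∘: it is a subgroup.

Yes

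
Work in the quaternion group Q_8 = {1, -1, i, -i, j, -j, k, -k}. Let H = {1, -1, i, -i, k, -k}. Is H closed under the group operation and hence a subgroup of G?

No

|H| = 6 does not divide |G| = 8, so by Lagrange H is not a subgroup.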